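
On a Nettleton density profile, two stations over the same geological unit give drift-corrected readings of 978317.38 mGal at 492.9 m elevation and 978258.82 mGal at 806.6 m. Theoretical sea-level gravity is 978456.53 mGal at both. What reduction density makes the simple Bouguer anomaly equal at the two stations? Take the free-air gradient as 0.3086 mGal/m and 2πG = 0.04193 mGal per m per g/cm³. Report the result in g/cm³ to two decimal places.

Δg_obs = 978258.82 − 978317.38 = -58.56 mGal over Δh = 806.6 − 492.9 = 313.7 m
Equal Bouguer anomalies ⇒ Δg_obs + (0.3086 − 0.04193ρ)·Δh = 0
0.3086 − 0.04193ρ = −Δg_obs/Δh = 0.18668
ρ = (0.3086 − 0.18668) / 0.04193 = 2.91 g/cm³

2.91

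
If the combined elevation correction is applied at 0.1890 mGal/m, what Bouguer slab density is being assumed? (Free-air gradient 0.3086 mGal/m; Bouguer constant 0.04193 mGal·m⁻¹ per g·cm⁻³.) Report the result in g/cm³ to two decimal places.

2.85

0.1890 = 0.3086 − 0.04193 × ρ
ρ = (0.3086 − 0.1890) / 0.04193 = 2.85 g/cm³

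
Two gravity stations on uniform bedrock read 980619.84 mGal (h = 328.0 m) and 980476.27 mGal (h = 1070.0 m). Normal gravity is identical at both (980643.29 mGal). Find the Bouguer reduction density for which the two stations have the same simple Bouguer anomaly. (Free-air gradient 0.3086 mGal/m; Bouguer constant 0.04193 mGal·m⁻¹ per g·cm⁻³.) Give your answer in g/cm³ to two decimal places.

Δg_obs = 980476.27 − 980619.84 = -143.57 mGal over Δh = 1070.0 − 328.0 = 742.0 m
Equal Bouguer anomalies ⇒ Δg_obs + (0.3086 − 0.04193ρ)·Δh = 0
0.3086 − 0.04193ρ = −Δg_obs/Δh = 0.19349
ρ = (0.3086 − 0.19349) / 0.04193 = 2.75 g/cm³

2.75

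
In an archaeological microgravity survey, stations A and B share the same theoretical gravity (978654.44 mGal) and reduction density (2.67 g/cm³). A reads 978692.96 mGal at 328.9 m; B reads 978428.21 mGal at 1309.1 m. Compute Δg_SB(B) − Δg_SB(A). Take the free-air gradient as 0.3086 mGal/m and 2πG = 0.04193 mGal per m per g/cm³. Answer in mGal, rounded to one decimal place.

Δg_SB(A) = 978692.96 − 978654.44 + 0.3086×328.9 − 0.04193×2.67×328.9 = 103.20 mGal
Δg_SB(B) = 978428.21 − 978654.44 + 0.3086×1309.1 − 0.04193×2.67×1309.1 = 31.20 mGal
Difference = 31.20 − (103.20) = -72.00 mGal

-72.0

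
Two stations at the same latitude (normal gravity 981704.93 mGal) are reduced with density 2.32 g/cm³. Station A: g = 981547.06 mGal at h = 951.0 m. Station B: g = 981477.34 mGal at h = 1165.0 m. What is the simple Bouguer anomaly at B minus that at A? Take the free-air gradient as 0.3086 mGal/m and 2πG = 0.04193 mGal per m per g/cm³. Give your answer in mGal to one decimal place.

-24.5

Δg_SB(A) = 981547.06 − 981704.93 + 0.3086×951.0 − 0.04193×2.32×951.0 = 43.10 mGal
Δg_SB(B) = 981477.34 − 981704.93 + 0.3086×1165.0 − 0.04193×2.32×1165.0 = 18.60 mGal
Difference = 18.60 − (43.10) = -24.50 mGal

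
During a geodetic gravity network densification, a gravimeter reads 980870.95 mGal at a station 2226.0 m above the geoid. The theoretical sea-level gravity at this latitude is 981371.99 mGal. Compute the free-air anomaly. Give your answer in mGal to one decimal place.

185.9

Free-air correction = 0.3086 × 2226.0 = 686.94 mGal
Free-air anomaly = 980870.95 − 981371.99 + (686.94) = 185.90 mGal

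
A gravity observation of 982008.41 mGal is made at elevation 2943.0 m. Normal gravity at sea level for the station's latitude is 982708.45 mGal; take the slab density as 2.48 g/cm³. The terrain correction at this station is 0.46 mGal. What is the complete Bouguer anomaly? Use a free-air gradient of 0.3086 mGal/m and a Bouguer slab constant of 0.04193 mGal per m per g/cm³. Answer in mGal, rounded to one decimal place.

-97.4

Free-air correction = 0.3086 × 2943.0 = 908.21 mGal
Free-air anomaly = 982008.41 − 982708.45 + (908.21) = 208.17 mGal
Bouguer slab correction = 0.04193 × 2.48 × 2943.0 = 306.03 mGal
Simple Bouguer anomaly = 208.17 − (306.03) = -97.86 mGal
Complete Bouguer anomaly = -97.86 + 0.46 = -97.40 mGal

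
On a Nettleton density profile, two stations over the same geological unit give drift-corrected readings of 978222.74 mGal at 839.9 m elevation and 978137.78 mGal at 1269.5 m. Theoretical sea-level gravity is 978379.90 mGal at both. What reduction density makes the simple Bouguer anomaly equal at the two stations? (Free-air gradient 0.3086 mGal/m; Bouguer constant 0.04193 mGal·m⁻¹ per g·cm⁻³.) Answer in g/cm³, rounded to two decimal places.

Δg_obs = 978137.78 − 978222.74 = -84.96 mGal over Δh = 1269.5 − 839.9 = 429.6 m
Equal Bouguer anomalies ⇒ Δg_obs + (0.3086 − 0.04193ρ)·Δh = 0
0.3086 − 0.04193ρ = −Δg_obs/Δh = 0.19777
ρ = (0.3086 − 0.19777) / 0.04193 = 2.64 g/cm³

2.64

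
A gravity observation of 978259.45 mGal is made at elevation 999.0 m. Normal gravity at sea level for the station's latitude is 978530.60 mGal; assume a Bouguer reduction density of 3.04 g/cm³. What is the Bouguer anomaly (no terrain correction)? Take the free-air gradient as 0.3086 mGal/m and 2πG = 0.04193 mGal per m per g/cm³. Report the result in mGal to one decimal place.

Free-air correction = 0.3086 × 999.0 = 308.29 mGal
Free-air anomaly = 978259.45 − 978530.60 + (308.29) = 37.14 mGal
Bouguer slab correction = 0.04193 × 3.04 × 999.0 = 127.34 mGal
Simple Bouguer anomaly = 37.14 − (127.34) = -90.20 mGal

-90.2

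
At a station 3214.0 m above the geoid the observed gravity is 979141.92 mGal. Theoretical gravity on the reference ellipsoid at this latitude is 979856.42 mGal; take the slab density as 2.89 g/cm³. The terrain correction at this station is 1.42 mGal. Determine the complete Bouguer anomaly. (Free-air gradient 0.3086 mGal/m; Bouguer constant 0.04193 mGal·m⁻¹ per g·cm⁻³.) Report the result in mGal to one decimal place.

-110.7

Free-air correction = 0.3086 × 3214.0 = 991.84 mGal
Free-air anomaly = 979141.92 − 979856.42 + (991.84) = 277.34 mGal
Bouguer slab correction = 0.04193 × 2.89 × 3214.0 = 389.47 mGal
Simple Bouguer anomaly = 277.34 − (389.47) = -112.13 mGal
Complete Bouguer anomaly = -112.13 + 1.42 = -110.71 mGal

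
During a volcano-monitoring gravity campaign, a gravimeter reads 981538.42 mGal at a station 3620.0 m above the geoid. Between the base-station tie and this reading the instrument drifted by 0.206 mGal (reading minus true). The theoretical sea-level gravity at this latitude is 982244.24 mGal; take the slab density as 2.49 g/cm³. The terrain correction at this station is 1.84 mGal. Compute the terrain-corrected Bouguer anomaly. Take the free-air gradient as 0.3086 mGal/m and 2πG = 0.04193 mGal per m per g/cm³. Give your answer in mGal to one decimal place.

35.0

Drift-corrected reading = 981538.42 − (0.206) = 981538.214 mGal
Free-air correction = 0.3086 × 3620.0 = 1117.13 mGal
Free-air anomaly = 981538.214 − 982244.24 + (1117.13) = 411.104 mGal
Bouguer slab correction = 0.04193 × 2.49 × 3620.0 = 377.95 mGal
Simple Bouguer anomaly = 411.104 − (377.95) = 33.154 mGal
Complete Bouguer anomaly = 33.154 + 1.84 = 34.994 mGal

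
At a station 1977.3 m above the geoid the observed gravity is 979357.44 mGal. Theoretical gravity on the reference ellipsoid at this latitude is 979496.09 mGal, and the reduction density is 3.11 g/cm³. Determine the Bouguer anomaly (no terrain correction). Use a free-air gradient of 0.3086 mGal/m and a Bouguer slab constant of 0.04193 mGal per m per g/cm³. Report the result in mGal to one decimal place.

213.7

Free-air correction = 0.3086 × 1977.3 = 610.19 mGal
Free-air anomaly = 979357.44 − 979496.09 + (610.19) = 471.54 mGal
Bouguer slab correction = 0.04193 × 3.11 × 1977.3 = 257.84 mGal
Simple Bouguer anomaly = 471.54 − (257.84) = 213.70 mGal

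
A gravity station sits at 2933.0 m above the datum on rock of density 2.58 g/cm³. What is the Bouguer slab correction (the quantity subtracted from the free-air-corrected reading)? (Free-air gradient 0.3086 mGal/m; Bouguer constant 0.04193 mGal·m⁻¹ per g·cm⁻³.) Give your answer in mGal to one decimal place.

317.3

Bouguer slab correction = 0.04193 × 2.58 × 2933.0 = 317.3 mGal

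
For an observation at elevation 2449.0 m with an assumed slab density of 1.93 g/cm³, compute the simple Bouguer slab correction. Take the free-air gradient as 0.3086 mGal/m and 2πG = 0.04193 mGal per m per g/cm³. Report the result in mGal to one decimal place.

198.2

Bouguer slab correction = 0.04193 × 1.93 × 2449.0 = 198.2 mGal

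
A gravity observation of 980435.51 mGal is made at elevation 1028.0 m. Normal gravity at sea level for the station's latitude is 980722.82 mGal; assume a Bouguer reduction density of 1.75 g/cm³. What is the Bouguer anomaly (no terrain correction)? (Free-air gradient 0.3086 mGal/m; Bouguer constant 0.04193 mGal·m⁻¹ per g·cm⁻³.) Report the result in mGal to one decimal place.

Free-air correction = 0.3086 × 1028.0 = 317.24 mGal
Free-air anomaly = 980435.51 − 980722.82 + (317.24) = 29.93 mGal
Bouguer slab correction = 0.04193 × 1.75 × 1028.0 = 75.43 mGal
Simple Bouguer anomaly = 29.93 − (75.43) = -45.50 mGal

-45.5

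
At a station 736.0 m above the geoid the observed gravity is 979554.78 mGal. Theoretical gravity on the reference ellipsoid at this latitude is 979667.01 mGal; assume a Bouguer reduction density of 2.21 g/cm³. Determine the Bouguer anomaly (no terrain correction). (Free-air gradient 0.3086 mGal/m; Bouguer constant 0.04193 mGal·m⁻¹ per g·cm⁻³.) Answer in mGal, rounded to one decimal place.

Free-air correction = 0.3086 × 736.0 = 227.13 mGal
Free-air anomaly = 979554.78 − 979667.01 + (227.13) = 114.90 mGal
Bouguer slab correction = 0.04193 × 2.21 × 736.0 = 68.20 mGal
Simple Bouguer anomaly = 114.90 − (68.20) = 46.70 mGal

46.7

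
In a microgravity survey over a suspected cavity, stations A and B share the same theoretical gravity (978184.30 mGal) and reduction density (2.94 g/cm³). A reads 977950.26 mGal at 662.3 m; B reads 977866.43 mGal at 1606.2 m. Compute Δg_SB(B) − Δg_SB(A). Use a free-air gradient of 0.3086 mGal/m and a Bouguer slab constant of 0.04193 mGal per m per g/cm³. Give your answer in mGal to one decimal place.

91.1

Δg_SB(A) = 977950.26 − 978184.30 + 0.3086×662.3 − 0.04193×2.94×662.3 = -111.30 mGal
Δg_SB(B) = 977866.43 − 978184.30 + 0.3086×1606.2 − 0.04193×2.94×1606.2 = -20.20 mGal
Difference = -20.20 − (-111.30) = 91.10 mGal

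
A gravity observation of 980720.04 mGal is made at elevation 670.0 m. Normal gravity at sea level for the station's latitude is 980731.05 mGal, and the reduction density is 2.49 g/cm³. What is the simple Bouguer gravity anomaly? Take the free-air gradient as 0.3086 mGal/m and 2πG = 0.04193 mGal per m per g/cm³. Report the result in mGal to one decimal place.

125.8

Free-air correction = 0.3086 × 670.0 = 206.76 mGal
Free-air anomaly = 980720.04 − 980731.05 + (206.76) = 195.75 mGal
Bouguer slab correction = 0.04193 × 2.49 × 670.0 = 69.95 mGal
Simple Bouguer anomaly = 195.75 − (69.95) = 125.80 mGal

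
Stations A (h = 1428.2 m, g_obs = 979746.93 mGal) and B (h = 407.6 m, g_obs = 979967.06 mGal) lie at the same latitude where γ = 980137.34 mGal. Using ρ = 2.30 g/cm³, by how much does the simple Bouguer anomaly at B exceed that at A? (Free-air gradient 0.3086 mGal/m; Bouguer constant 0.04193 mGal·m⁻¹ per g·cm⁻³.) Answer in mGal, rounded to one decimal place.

3.6

Δg_SB(A) = 979746.93 − 980137.34 + 0.3086×1428.2 − 0.04193×2.30×1428.2 = -87.40 mGal
Δg_SB(B) = 979967.06 − 980137.34 + 0.3086×407.6 − 0.04193×2.30×407.6 = -83.80 mGal
Difference = -83.80 − (-87.40) = 3.60 mGal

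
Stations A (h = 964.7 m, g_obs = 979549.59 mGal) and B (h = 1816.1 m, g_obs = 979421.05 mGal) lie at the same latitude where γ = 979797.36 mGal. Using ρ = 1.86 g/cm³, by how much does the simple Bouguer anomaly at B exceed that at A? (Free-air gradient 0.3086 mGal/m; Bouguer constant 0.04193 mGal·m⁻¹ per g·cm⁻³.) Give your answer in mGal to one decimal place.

67.8

Δg_SB(A) = 979549.59 − 979797.36 + 0.3086×964.7 − 0.04193×1.86×964.7 = -25.30 mGal
Δg_SB(B) = 979421.05 − 979797.36 + 0.3086×1816.1 − 0.04193×1.86×1816.1 = 42.50 mGal
Difference = 42.50 − (-25.30) = 67.80 mGal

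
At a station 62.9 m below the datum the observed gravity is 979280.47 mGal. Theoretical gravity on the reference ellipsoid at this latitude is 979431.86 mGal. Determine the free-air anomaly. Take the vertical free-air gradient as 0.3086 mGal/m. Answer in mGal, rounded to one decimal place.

-170.8

Free-air correction = 0.3086 × -62.9 = -19.41 mGal
Free-air anomaly = 979280.47 − 979431.86 + (-19.41) = -170.80 mGal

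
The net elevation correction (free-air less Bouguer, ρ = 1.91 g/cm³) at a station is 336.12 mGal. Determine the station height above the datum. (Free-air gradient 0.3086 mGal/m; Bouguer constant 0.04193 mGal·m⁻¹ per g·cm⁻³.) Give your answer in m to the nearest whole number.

1471

Combined gradient = 0.3086 − 0.04193 × 1.91 = 0.2285137 mGal/m
h = 336.12 / 0.2285137 = 1470.90 m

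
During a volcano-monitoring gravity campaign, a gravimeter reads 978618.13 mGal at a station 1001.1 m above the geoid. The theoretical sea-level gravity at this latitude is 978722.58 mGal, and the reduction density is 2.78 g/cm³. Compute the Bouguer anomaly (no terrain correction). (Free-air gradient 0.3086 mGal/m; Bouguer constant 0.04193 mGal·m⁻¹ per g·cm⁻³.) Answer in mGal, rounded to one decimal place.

87.8

Free-air correction = 0.3086 × 1001.1 = 308.94 mGal
Free-air anomaly = 978618.13 − 978722.58 + (308.94) = 204.49 mGal
Bouguer slab correction = 0.04193 × 2.78 × 1001.1 = 116.69 mGal
Simple Bouguer anomaly = 204.49 − (116.69) = 87.80 mGal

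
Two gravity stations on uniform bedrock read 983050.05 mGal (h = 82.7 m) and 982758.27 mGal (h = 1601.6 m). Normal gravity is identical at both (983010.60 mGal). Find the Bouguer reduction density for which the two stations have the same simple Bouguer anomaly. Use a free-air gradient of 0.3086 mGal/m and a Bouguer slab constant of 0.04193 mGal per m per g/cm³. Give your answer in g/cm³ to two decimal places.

2.78

Δg_obs = 982758.27 − 983050.05 = -291.78 mGal over Δh = 1601.6 − 82.7 = 1518.9 m
Equal Bouguer anomalies ⇒ Δg_obs + (0.3086 − 0.04193ρ)·Δh = 0
0.3086 − 0.04193ρ = −Δg_obs/Δh = 0.19210
ρ = (0.3086 − 0.19210) / 0.04193 = 2.78 g/cm³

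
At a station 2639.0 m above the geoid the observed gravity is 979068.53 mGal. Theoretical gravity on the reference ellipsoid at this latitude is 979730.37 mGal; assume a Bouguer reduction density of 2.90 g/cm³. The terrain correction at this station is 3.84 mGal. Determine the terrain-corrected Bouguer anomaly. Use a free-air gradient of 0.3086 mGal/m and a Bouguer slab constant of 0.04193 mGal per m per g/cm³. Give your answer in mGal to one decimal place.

-164.5

Free-air correction = 0.3086 × 2639.0 = 814.40 mGal
Free-air anomaly = 979068.53 − 979730.37 + (814.40) = 152.56 mGal
Bouguer slab correction = 0.04193 × 2.90 × 2639.0 = 320.89 mGal
Simple Bouguer anomaly = 152.56 − (320.89) = -168.33 mGal
Complete Bouguer anomaly = -168.33 + 3.84 = -164.49 mGal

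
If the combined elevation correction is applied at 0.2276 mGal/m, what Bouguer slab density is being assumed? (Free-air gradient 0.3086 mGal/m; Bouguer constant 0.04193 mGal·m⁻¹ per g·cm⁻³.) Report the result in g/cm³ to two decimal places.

1.93

0.2276 = 0.3086 − 0.04193 × ρ
ρ = (0.3086 − 0.2276) / 0.04193 = 1.93 g/cm³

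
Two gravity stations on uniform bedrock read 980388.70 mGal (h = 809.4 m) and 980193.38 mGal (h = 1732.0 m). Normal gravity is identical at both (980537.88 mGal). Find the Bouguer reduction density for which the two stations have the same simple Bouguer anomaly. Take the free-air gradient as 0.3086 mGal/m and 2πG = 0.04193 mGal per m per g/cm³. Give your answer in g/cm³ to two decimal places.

2.31

Δg_obs = 980193.38 − 980388.70 = -195.32 mGal over Δh = 1732.0 − 809.4 = 922.6 m
Equal Bouguer anomalies ⇒ Δg_obs + (0.3086 − 0.04193ρ)·Δh = 0
0.3086 − 0.04193ρ = −Δg_obs/Δh = 0.21171
ρ = (0.3086 − 0.21171) / 0.04193 = 2.31 g/cm³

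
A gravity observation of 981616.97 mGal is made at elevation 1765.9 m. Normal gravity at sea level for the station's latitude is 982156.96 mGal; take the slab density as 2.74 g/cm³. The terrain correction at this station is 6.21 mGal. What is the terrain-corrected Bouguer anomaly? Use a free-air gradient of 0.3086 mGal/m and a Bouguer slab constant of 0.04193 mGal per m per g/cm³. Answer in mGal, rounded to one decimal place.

-191.7

Free-air correction = 0.3086 × 1765.9 = 544.96 mGal
Free-air anomaly = 981616.97 − 982156.96 + (544.96) = 4.97 mGal
Bouguer slab correction = 0.04193 × 2.74 × 1765.9 = 202.88 mGal
Simple Bouguer anomaly = 4.97 − (202.88) = -197.91 mGal
Complete Bouguer anomaly = -197.91 + 6.21 = -191.70 mGal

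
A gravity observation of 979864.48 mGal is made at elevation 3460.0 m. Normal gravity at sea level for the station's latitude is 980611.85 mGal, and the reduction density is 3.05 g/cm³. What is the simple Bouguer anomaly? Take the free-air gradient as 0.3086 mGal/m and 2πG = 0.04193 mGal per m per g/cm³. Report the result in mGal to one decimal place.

Free-air correction = 0.3086 × 3460.0 = 1067.76 mGal
Free-air anomaly = 979864.48 − 980611.85 + (1067.76) = 320.39 mGal
Bouguer slab correction = 0.04193 × 3.05 × 3460.0 = 442.49 mGal
Simple Bouguer anomaly = 320.39 − (442.49) = -122.10 mGal

-122.1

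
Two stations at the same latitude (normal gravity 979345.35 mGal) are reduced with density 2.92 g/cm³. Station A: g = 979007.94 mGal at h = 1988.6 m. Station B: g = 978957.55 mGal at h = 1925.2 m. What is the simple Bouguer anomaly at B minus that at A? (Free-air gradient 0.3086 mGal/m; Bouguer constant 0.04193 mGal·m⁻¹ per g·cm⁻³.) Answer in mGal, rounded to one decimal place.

-62.2

Δg_SB(A) = 979007.94 − 979345.35 + 0.3086×1988.6 − 0.04193×2.92×1988.6 = 32.80 mGal
Δg_SB(B) = 978957.55 − 979345.35 + 0.3086×1925.2 − 0.04193×2.92×1925.2 = -29.40 mGal
Difference = -29.40 − (32.80) = -62.20 mGal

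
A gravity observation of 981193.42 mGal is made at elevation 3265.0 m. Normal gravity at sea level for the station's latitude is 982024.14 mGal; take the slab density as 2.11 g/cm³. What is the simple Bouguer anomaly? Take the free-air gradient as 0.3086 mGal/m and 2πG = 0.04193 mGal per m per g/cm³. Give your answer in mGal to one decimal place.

Free-air correction = 0.3086 × 3265.0 = 1007.58 mGal
Free-air anomaly = 981193.42 − 982024.14 + (1007.58) = 176.86 mGal
Bouguer slab correction = 0.04193 × 2.11 × 3265.0 = 288.86 mGal
Simple Bouguer anomaly = 176.86 − (288.86) = -112.00 mGal

-112.0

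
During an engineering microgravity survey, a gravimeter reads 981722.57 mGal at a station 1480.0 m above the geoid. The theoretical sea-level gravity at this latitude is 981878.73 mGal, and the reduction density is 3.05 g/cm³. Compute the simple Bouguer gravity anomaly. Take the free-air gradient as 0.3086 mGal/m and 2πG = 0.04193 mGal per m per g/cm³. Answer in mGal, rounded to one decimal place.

111.3

Free-air correction = 0.3086 × 1480.0 = 456.73 mGal
Free-air anomaly = 981722.57 − 981878.73 + (456.73) = 300.57 mGal
Bouguer slab correction = 0.04193 × 3.05 × 1480.0 = 189.27 mGal
Simple Bouguer anomaly = 300.57 − (189.27) = 111.30 mGal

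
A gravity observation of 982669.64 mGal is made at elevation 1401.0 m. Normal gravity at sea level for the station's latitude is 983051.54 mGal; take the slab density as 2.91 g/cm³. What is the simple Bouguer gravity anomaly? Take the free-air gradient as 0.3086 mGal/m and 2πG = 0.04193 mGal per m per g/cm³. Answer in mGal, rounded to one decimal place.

-120.5

Free-air correction = 0.3086 × 1401.0 = 432.35 mGal
Free-air anomaly = 982669.64 − 983051.54 + (432.35) = 50.45 mGal
Bouguer slab correction = 0.04193 × 2.91 × 1401.0 = 170.94 mGal
Simple Bouguer anomaly = 50.45 − (170.94) = -120.49 mGal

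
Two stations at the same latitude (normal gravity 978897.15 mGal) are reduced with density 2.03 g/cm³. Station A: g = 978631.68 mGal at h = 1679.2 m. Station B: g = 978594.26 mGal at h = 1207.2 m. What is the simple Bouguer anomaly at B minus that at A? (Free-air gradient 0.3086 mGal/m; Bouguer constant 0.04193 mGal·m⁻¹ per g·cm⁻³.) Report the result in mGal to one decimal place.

-142.9

Δg_SB(A) = 978631.68 − 978897.15 + 0.3086×1679.2 − 0.04193×2.03×1679.2 = 109.80 mGal
Δg_SB(B) = 978594.26 − 978897.15 + 0.3086×1207.2 − 0.04193×2.03×1207.2 = -33.10 mGal
Difference = -33.10 − (109.80) = -142.90 mGal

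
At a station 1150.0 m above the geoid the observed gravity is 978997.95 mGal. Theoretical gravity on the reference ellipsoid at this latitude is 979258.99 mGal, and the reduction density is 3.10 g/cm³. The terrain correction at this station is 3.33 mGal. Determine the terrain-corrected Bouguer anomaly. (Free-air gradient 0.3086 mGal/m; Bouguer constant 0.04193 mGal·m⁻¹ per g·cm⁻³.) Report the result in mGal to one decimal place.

-52.3

Free-air correction = 0.3086 × 1150.0 = 354.89 mGal
Free-air anomaly = 978997.95 − 979258.99 + (354.89) = 93.85 mGal
Bouguer slab correction = 0.04193 × 3.10 × 1150.0 = 149.48 mGal
Simple Bouguer anomaly = 93.85 − (149.48) = -55.63 mGal
Complete Bouguer anomaly = -55.63 + 3.33 = -52.30 mGal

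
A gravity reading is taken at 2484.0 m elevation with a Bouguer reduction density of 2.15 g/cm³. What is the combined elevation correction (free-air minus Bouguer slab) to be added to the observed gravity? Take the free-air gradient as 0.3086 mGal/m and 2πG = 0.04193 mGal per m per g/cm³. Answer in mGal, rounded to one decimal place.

Combined gradient = 0.3086 − 0.04193 × 2.15 = 0.2184505 mGal/m
Combined elevation correction = 0.2184505 × 2484.0 = 542.6 mGal

542.6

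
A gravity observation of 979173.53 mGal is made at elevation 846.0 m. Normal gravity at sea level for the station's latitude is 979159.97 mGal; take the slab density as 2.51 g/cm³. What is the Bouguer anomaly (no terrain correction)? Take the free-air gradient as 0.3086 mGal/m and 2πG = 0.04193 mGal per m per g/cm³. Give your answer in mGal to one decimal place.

185.6

Free-air correction = 0.3086 × 846.0 = 261.08 mGal
Free-air anomaly = 979173.53 − 979159.97 + (261.08) = 274.64 mGal
Bouguer slab correction = 0.04193 × 2.51 × 846.0 = 89.04 mGal
Simple Bouguer anomaly = 274.64 − (89.04) = 185.60 mGal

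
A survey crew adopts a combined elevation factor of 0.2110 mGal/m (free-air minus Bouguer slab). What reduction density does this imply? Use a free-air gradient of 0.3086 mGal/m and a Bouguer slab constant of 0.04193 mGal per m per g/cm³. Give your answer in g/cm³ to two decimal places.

0.2110 = 0.3086 − 0.04193 × ρ
ρ = (0.3086 − 0.2110) / 0.04193 = 2.33 g/cm³

2.33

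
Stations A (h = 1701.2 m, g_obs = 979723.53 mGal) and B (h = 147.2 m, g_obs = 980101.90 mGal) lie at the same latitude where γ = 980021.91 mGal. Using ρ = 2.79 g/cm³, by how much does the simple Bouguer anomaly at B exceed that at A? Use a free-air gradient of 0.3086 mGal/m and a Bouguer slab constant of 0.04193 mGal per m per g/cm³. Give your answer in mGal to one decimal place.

Δg_SB(A) = 979723.53 − 980021.91 + 0.3086×1701.2 − 0.04193×2.79×1701.2 = 27.60 mGal
Δg_SB(B) = 980101.90 − 980021.91 + 0.3086×147.2 − 0.04193×2.79×147.2 = 108.20 mGal
Difference = 108.20 − (27.60) = 80.60 mGal

80.6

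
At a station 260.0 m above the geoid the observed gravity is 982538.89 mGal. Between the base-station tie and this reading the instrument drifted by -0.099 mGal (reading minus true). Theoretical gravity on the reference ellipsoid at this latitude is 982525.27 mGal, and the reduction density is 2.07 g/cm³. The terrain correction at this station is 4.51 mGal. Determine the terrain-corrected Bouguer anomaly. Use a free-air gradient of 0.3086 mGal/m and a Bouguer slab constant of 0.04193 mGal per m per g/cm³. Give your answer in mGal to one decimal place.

75.9

Drift-corrected reading = 982538.89 − (-0.099) = 982538.989 mGal
Free-air correction = 0.3086 × 260.0 = 80.24 mGal
Free-air anomaly = 982538.989 − 982525.27 + (80.24) = 93.959 mGal
Bouguer slab correction = 0.04193 × 2.07 × 260.0 = 22.57 mGal
Simple Bouguer anomaly = 93.959 − (22.57) = 71.389 mGal
Complete Bouguer anomaly = 71.389 + 4.51 = 75.899 mGal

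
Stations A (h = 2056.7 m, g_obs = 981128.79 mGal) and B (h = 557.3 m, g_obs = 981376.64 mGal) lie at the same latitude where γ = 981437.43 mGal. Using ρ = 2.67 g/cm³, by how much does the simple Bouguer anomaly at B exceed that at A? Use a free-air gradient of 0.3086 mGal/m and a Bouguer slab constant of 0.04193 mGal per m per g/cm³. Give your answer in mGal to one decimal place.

-47.0

Δg_SB(A) = 981128.79 − 981437.43 + 0.3086×2056.7 − 0.04193×2.67×2056.7 = 95.80 mGal
Δg_SB(B) = 981376.64 − 981437.43 + 0.3086×557.3 − 0.04193×2.67×557.3 = 48.80 mGal
Difference = 48.80 − (95.80) = -47.00 mGal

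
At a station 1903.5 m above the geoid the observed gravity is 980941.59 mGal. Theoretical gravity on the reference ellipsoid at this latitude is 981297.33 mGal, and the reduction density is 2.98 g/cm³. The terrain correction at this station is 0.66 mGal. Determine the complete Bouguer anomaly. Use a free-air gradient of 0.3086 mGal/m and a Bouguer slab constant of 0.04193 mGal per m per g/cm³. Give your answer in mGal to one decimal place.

Free-air correction = 0.3086 × 1903.5 = 587.42 mGal
Free-air anomaly = 980941.59 − 981297.33 + (587.42) = 231.68 mGal
Bouguer slab correction = 0.04193 × 2.98 × 1903.5 = 237.84 mGal
Simple Bouguer anomaly = 231.68 − (237.84) = -6.16 mGal
Complete Bouguer anomaly = -6.16 + 0.66 = -5.50 mGal

-5.5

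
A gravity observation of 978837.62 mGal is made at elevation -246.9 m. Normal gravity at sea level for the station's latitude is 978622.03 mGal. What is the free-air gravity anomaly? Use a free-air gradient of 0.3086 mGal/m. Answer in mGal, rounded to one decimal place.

Free-air correction = 0.3086 × -246.9 = -76.19 mGal
Free-air anomaly = 978837.62 − 978622.03 + (-76.19) = 139.40 mGal

139.4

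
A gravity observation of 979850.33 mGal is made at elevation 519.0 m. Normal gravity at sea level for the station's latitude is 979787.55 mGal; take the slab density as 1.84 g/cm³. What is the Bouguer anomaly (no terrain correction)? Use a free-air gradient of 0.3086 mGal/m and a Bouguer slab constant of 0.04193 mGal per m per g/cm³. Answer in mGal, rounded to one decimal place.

182.9

Free-air correction = 0.3086 × 519.0 = 160.16 mGal
Free-air anomaly = 979850.33 − 979787.55 + (160.16) = 222.94 mGal
Bouguer slab correction = 0.04193 × 1.84 × 519.0 = 40.04 mGal
Simple Bouguer anomaly = 222.94 − (40.04) = 182.90 mGal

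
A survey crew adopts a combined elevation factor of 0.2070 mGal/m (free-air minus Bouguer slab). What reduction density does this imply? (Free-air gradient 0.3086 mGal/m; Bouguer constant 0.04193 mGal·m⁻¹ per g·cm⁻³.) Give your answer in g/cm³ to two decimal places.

0.2070 = 0.3086 − 0.04193 × ρ
ρ = (0.3086 − 0.2070) / 0.04193 = 2.42 g/cm³

2.42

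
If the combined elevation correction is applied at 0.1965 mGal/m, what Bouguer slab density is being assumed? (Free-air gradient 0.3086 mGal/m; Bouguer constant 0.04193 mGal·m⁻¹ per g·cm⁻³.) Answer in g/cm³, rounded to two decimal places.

0.1965 = 0.3086 − 0.04193 × ρ
ρ = (0.3086 − 0.1965) / 0.04193 = 2.67 g/cm³

2.67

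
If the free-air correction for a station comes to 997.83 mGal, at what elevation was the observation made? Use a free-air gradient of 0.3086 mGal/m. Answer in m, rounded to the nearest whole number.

3233

h = 997.83 / 0.3086 = 3233.41 m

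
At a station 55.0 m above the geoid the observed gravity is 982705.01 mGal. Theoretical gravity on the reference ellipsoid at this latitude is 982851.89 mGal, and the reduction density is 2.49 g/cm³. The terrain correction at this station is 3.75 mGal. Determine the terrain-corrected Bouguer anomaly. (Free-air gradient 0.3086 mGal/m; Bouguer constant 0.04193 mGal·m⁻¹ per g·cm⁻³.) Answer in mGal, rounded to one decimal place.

Free-air correction = 0.3086 × 55.0 = 16.97 mGal
Free-air anomaly = 982705.01 − 982851.89 + (16.97) = -129.91 mGal
Bouguer slab correction = 0.04193 × 2.49 × 55.0 = 5.74 mGal
Simple Bouguer anomaly = -129.91 − (5.74) = -135.65 mGal
Complete Bouguer anomaly = -135.65 + 3.75 = -131.90 mGal

-131.9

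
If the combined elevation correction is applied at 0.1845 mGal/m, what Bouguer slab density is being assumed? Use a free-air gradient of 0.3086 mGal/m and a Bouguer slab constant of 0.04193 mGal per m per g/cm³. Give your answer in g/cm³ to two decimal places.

2.96

0.1845 = 0.3086 − 0.04193 × ρ
ρ = (0.3086 − 0.1845) / 0.04193 = 2.96 g/cm³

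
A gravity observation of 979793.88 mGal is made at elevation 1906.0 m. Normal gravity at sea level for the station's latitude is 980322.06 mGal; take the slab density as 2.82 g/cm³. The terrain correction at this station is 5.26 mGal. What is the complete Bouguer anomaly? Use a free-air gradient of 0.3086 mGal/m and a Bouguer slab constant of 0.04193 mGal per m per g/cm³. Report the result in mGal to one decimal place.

Free-air correction = 0.3086 × 1906.0 = 588.19 mGal
Free-air anomaly = 979793.88 − 980322.06 + (588.19) = 60.01 mGal
Bouguer slab correction = 0.04193 × 2.82 × 1906.0 = 225.37 mGal
Simple Bouguer anomaly = 60.01 − (225.37) = -165.36 mGal
Complete Bouguer anomaly = -165.36 + 5.26 = -160.10 mGal

-160.1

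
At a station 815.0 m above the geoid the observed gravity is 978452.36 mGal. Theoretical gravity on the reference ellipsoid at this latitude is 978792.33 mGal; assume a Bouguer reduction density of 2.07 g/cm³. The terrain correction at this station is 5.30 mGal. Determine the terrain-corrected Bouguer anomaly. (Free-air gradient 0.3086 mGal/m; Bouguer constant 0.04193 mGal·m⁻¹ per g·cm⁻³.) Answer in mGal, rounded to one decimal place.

-153.9

Free-air correction = 0.3086 × 815.0 = 251.51 mGal
Free-air anomaly = 978452.36 − 978792.33 + (251.51) = -88.46 mGal
Bouguer slab correction = 0.04193 × 2.07 × 815.0 = 70.74 mGal
Simple Bouguer anomaly = -88.46 − (70.74) = -159.20 mGal
Complete Bouguer anomaly = -159.20 + 5.30 = -153.90 mGal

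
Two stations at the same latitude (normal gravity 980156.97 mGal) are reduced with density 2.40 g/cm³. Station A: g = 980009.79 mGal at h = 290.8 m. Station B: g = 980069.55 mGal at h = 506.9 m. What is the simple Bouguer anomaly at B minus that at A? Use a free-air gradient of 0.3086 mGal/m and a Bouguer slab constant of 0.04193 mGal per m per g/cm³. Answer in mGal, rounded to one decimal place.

Δg_SB(A) = 980009.79 − 980156.97 + 0.3086×290.8 − 0.04193×2.40×290.8 = -86.70 mGal
Δg_SB(B) = 980069.55 − 980156.97 + 0.3086×506.9 − 0.04193×2.40×506.9 = 18.00 mGal
Difference = 18.00 − (-86.70) = 104.70 mGal

104.7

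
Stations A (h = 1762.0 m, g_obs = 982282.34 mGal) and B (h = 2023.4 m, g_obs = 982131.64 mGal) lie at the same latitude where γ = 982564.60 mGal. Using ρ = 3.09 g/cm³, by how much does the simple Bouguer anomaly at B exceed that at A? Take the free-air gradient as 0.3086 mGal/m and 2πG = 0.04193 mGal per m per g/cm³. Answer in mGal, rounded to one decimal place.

-103.9

Δg_SB(A) = 982282.34 − 982564.60 + 0.3086×1762.0 − 0.04193×3.09×1762.0 = 33.20 mGal
Δg_SB(B) = 982131.64 − 982564.60 + 0.3086×2023.4 − 0.04193×3.09×2023.4 = -70.70 mGal
Difference = -70.70 − (33.20) = -103.90 mGal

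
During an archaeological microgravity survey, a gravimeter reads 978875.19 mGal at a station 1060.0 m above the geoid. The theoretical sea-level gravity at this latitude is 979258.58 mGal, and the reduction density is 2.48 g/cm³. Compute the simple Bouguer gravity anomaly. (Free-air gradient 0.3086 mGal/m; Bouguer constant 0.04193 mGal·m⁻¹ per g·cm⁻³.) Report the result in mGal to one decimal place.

-166.5

Free-air correction = 0.3086 × 1060.0 = 327.12 mGal
Free-air anomaly = 978875.19 − 979258.58 + (327.12) = -56.27 mGal
Bouguer slab correction = 0.04193 × 2.48 × 1060.0 = 110.23 mGal
Simple Bouguer anomaly = -56.27 − (110.23) = -166.50 mGal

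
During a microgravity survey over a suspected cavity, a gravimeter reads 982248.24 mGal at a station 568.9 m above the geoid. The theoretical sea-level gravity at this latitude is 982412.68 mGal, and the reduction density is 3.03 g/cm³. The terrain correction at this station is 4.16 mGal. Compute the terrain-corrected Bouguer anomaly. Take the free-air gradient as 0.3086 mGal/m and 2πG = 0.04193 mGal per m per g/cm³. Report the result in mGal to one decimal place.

Free-air correction = 0.3086 × 568.9 = 175.56 mGal
Free-air anomaly = 982248.24 − 982412.68 + (175.56) = 11.12 mGal
Bouguer slab correction = 0.04193 × 3.03 × 568.9 = 72.28 mGal
Simple Bouguer anomaly = 11.12 − (72.28) = -61.16 mGal
Complete Bouguer anomaly = -61.16 + 4.16 = -57.00 mGal

-57.0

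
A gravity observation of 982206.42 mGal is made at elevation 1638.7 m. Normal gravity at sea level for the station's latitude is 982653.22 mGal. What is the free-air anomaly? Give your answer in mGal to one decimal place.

Free-air correction = 0.3086 × 1638.7 = 505.70 mGal
Free-air anomaly = 982206.42 − 982653.22 + (505.70) = 58.90 mGal

58.9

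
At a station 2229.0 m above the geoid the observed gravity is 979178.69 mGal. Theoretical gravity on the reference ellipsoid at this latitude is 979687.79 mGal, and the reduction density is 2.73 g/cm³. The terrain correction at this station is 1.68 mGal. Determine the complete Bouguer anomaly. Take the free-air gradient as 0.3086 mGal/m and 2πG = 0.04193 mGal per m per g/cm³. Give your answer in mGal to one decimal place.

-74.7

Free-air correction = 0.3086 × 2229.0 = 687.87 mGal
Free-air anomaly = 979178.69 − 979687.79 + (687.87) = 178.77 mGal
Bouguer slab correction = 0.04193 × 2.73 × 2229.0 = 255.15 mGal
Simple Bouguer anomaly = 178.77 − (255.15) = -76.38 mGal
Complete Bouguer anomaly = -76.38 + 1.68 = -74.70 mGal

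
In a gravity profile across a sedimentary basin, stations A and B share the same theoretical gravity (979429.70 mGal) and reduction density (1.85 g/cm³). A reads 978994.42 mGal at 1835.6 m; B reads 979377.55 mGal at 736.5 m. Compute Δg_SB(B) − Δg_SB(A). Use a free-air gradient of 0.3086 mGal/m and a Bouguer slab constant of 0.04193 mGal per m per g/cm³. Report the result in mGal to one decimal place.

Δg_SB(A) = 978994.42 − 979429.70 + 0.3086×1835.6 − 0.04193×1.85×1835.6 = -11.20 mGal
Δg_SB(B) = 979377.55 − 979429.70 + 0.3086×736.5 − 0.04193×1.85×736.5 = 118.00 mGal
Difference = 118.00 − (-11.20) = 129.20 mGal

129.2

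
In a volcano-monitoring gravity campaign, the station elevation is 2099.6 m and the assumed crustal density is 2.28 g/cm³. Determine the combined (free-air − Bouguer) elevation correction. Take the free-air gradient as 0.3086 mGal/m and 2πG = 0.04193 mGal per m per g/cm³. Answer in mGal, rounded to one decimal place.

447.2

Combined gradient = 0.3086 − 0.04193 × 2.28 = 0.2129996 mGal/m
Combined elevation correction = 0.2129996 × 2099.6 = 447.2 mGal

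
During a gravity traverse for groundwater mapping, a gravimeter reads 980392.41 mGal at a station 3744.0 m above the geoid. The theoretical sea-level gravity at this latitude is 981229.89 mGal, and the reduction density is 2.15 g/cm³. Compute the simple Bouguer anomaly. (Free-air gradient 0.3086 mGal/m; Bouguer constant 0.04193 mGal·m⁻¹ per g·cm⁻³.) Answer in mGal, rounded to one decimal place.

-19.6

Free-air correction = 0.3086 × 3744.0 = 1155.40 mGal
Free-air anomaly = 980392.41 − 981229.89 + (1155.40) = 317.92 mGal
Bouguer slab correction = 0.04193 × 2.15 × 3744.0 = 337.52 mGal
Simple Bouguer anomaly = 317.92 − (337.52) = -19.60 mGal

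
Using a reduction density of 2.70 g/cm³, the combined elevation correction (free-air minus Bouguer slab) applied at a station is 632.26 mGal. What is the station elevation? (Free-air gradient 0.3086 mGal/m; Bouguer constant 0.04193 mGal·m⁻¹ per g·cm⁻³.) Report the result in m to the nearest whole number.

Combined gradient = 0.3086 − 0.04193 × 2.70 = 0.1953890 mGal/m
h = 632.26 / 0.1953890 = 3235.90 m

3236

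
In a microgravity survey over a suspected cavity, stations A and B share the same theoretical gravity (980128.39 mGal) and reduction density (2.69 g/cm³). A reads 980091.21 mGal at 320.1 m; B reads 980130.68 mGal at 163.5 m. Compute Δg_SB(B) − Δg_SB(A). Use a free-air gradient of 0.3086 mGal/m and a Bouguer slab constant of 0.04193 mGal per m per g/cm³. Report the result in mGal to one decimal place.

Δg_SB(A) = 980091.21 − 980128.39 + 0.3086×320.1 − 0.04193×2.69×320.1 = 25.50 mGal
Δg_SB(B) = 980130.68 − 980128.39 + 0.3086×163.5 − 0.04193×2.69×163.5 = 34.30 mGal
Difference = 34.30 − (25.50) = 8.80 mGal

8.8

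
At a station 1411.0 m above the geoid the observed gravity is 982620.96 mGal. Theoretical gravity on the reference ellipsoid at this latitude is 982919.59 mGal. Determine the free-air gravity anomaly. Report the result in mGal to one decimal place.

Free-air correction = 0.3086 × 1411.0 = 435.43 mGal
Free-air anomaly = 982620.96 − 982919.59 + (435.43) = 136.80 mGal

136.8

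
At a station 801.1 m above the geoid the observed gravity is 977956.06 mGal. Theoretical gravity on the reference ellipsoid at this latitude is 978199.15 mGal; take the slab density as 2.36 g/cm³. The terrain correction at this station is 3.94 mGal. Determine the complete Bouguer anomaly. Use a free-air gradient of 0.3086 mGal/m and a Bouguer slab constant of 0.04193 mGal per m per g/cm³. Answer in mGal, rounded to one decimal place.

Free-air correction = 0.3086 × 801.1 = 247.22 mGal
Free-air anomaly = 977956.06 − 978199.15 + (247.22) = 4.13 mGal
Bouguer slab correction = 0.04193 × 2.36 × 801.1 = 79.27 mGal
Simple Bouguer anomaly = 4.13 − (79.27) = -75.14 mGal
Complete Bouguer anomaly = -75.14 + 3.94 = -71.20 mGal

-71.2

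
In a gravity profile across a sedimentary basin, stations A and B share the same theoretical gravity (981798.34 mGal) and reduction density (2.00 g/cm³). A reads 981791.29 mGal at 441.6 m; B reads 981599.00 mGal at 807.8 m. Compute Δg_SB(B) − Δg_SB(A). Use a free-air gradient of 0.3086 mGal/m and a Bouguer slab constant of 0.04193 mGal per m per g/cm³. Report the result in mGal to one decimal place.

Δg_SB(A) = 981791.29 − 981798.34 + 0.3086×441.6 − 0.04193×2.00×441.6 = 92.20 mGal
Δg_SB(B) = 981599.00 − 981798.34 + 0.3086×807.8 − 0.04193×2.00×807.8 = -17.80 mGal
Difference = -17.80 − (92.20) = -110.00 mGal

-110.0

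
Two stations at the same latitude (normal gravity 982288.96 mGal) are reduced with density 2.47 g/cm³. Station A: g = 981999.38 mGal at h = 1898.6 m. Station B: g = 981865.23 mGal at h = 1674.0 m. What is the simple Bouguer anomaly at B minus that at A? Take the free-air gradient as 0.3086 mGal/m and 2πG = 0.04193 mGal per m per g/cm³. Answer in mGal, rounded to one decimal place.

-180.2

Δg_SB(A) = 981999.38 − 982288.96 + 0.3086×1898.6 − 0.04193×2.47×1898.6 = 99.70 mGal
Δg_SB(B) = 981865.23 − 982288.96 + 0.3086×1674.0 − 0.04193×2.47×1674.0 = -80.50 mGal
Difference = -80.50 − (99.70) = -180.20 mGal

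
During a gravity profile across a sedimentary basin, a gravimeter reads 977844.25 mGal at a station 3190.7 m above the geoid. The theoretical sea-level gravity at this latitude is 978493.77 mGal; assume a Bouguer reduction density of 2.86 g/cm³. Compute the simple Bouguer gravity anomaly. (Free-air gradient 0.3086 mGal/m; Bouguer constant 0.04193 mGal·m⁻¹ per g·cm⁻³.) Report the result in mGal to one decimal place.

-47.5

Free-air correction = 0.3086 × 3190.7 = 984.65 mGal
Free-air anomaly = 977844.25 − 978493.77 + (984.65) = 335.13 mGal
Bouguer slab correction = 0.04193 × 2.86 × 3190.7 = 382.63 mGal
Simple Bouguer anomaly = 335.13 − (382.63) = -47.50 mGal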